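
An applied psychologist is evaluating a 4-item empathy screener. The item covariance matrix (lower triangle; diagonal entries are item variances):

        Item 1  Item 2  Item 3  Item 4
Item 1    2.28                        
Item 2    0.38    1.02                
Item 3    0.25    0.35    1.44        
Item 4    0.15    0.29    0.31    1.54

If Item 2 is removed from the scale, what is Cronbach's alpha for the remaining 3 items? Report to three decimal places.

Remaining items: Item 1, Item 3, Item 4 (k = 3).
ΣVar(i) = 2.28 + 1.44 + 1.54 = 5.26
total variance = 5.26 + 2 × 0.71 = 6.68
α (item deleted) = (3/2)·(1 − 5.26/6.68) = 0.319

α = 0.319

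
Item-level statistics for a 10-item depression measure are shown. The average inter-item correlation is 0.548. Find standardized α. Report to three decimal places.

standardized α = 0.924

Standardized α = k·r̄ / (1 + (k−1)·r̄) = 10 × 0.548 / (1 + 9 × 0.548)
  = 5.4800 / 5.9320 = 0.924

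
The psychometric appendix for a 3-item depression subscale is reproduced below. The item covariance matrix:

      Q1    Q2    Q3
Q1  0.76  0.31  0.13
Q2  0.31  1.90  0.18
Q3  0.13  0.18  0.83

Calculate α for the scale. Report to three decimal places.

α = 0.393

Σσ²ᵢ = 0.76 + 1.90 + 0.83 = 3.49
Σ_{i<j} σ_ij = 0.62
Var(T) = 3.49 + 2 × 0.62 = 4.73
α = (k/(k−1))·(1 − Σσ²ᵢ/Var(T)) = (3/2)·(1 − 3.49/4.73) = 0.393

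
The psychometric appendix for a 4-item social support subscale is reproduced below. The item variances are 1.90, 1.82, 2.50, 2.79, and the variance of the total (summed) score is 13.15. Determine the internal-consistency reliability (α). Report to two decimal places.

Σσᵢ² = 1.90 + 1.82 + 2.50 + 2.79 = 9.01
α = (k/(k−1))·(1 − Σσᵢ²/σ²_total) = (4/3)·(1 − 9.01/13.15) = 0.42

α = 0.42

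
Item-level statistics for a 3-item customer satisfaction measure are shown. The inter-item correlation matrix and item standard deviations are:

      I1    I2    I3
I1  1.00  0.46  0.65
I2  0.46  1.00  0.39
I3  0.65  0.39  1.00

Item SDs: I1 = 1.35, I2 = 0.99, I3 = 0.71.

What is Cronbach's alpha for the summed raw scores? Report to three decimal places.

α = 0.716

Σσ²ᵢ = 1.35² + 0.99² + 0.71² = 3.3067
Covariances σ_ij = r_ij · s_i · s_j:
  σ(I1,I2) = 0.46 × 1.35 × 0.99 = 0.6148
  σ(I1,I3) = 0.65 × 1.35 × 0.71 = 0.6230
  σ(I2,I3) = 0.39 × 0.99 × 0.71 = 0.2741
σ²_T = Σσ²ᵢ + 2·Σσ_ij = 3.3067 + 2 × 1.5119 = 6.3305
α = (3/2)·(1 − 3.3067/6.3305) = 0.716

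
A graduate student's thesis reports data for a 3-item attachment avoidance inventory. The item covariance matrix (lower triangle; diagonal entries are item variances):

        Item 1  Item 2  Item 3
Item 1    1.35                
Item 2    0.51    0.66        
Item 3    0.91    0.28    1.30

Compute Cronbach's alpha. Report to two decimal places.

α = 0.76

Σσᵢ² = 1.35 + 0.66 + 1.30 = 3.31
Sum of off-diagonal covariances = 1.70
σ²_total = 3.31 + 2 × 1.70 = 6.71
α = (k/(k−1))·(1 − Σσᵢ²/σ²_total) = (3/2)·(1 − 3.31/6.71) = 0.76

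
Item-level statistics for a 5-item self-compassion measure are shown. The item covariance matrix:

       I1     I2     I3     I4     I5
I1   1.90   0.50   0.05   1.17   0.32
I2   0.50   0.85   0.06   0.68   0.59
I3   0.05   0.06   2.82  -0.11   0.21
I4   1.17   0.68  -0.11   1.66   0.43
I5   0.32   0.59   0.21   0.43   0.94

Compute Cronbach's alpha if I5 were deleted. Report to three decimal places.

Cronbach's alpha = 0.525

Remaining items: I1, I2, I3, I4 (k = 4).
Σσ²ᵢ = 1.90 + 0.85 + 2.82 + 1.66 = 7.23
σ²_T = 7.23 + 2 × 2.35 = 11.93
α (item deleted) = (4/3)·(1 − 7.23/11.93) = 0.525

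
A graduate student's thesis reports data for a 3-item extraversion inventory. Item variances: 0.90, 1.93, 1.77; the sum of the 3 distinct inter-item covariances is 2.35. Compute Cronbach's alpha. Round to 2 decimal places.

sum of item variances = 0.90 + 1.93 + 1.77 = 4.60
Sum of distinct covariances = 2.35
σ²_total = sum of item variances + 2·Σcov = 4.60 + 2 × 2.35 = 9.30
α = (3/2)·(1 − 4.60/9.30) = 0.76

Cronbach's alpha = 0.76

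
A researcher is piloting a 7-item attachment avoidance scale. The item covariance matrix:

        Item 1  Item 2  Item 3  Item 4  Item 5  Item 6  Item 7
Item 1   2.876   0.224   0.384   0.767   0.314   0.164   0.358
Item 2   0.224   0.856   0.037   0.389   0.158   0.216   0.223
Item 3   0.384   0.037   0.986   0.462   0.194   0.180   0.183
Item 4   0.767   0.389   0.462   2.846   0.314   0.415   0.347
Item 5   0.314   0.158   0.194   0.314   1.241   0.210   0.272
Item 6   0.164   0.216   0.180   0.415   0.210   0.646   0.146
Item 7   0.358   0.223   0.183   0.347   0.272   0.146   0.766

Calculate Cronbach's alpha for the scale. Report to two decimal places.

Cronbach's alpha = 0.63

Σσᵢ² = 2.876 + 0.856 + 0.986 + 2.846 + 1.241 + 0.646 + 0.766 = 10.217
Sum of the distinct covariances = 5.957
Var(T) = 10.217 + 2 × 5.957 = 22.131
α = (k/(k−1))·(1 − Σσᵢ²/Var(T)) = (7/6)·(1 − 10.217/22.131) = 0.63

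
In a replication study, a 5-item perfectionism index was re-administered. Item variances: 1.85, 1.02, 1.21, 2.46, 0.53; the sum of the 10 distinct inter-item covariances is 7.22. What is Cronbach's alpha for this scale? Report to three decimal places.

α = 0.839

Σσᵢ² = 1.85 + 1.02 + 1.21 + 2.46 + 0.53 = 7.07
Sum of distinct covariances = 7.22
Var(T) = Σσᵢ² + 2·Σcov = 7.07 + 2 × 7.22 = 21.51
α = (5/4)·(1 − 7.07/21.51) = 0.839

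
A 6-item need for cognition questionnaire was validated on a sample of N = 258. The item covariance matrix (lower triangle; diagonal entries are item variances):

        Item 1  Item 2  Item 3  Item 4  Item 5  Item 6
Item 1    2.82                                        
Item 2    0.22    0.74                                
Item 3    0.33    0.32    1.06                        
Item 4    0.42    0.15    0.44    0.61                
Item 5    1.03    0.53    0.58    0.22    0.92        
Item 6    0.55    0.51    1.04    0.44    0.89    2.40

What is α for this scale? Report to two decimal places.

α = 0.77

Σσ²ᵢ = 2.82 + 0.74 + 1.06 + 0.61 + 0.92 + 2.40 = 8.55
Sum of the distinct covariances = 7.67
total variance = 8.55 + 2 × 7.67 = 23.89
α = (k/(k−1))·(1 − Σσ²ᵢ/total variance) = (6/5)·(1 − 8.55/23.89) = 0.77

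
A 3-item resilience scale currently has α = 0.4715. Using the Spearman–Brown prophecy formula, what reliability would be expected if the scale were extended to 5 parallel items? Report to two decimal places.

predicted reliability = 0.60

Length factor m = 5/3 = 1.6667
α' = m·α / (1 + (m−1)·α)
   = 5/3 × 0.4715 / (1 + (5/3 − 1) × 0.4715)
   = 0.7858 / 1.3143 = 0.60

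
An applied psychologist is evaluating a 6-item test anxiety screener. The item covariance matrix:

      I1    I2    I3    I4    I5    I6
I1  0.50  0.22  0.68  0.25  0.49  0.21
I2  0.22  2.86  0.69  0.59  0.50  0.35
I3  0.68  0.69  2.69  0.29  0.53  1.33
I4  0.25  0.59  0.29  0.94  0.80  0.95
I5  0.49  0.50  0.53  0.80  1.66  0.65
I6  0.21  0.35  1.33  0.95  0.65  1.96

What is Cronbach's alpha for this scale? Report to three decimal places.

Cronbach's alpha = 0.740

Σσᵢ² = 0.50 + 2.86 + 2.69 + 0.94 + 1.66 + 1.96 = 10.61
Sum of off-diagonal covariances = 8.53
σ²_total = 10.61 + 2 × 8.53 = 27.67
α = (k/(k−1))·(1 − Σσᵢ²/σ²_total) = (6/5)·(1 − 10.61/27.67) = 0.740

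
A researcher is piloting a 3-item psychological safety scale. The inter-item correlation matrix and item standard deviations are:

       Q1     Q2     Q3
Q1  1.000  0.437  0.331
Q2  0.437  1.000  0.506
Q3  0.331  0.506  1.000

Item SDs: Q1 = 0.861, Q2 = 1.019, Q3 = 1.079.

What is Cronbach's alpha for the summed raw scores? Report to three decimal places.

Σσ²ᵢ = 0.861² + 1.019² + 1.079² = 2.9439
Covariances σ_ij = r_ij · s_i · s_j:
  σ(Q1,Q2) = 0.437 × 0.861 × 1.019 = 0.3834
  σ(Q1,Q3) = 0.331 × 0.861 × 1.079 = 0.3075
  σ(Q2,Q3) = 0.506 × 1.019 × 1.079 = 0.5563
σ²_T = Σσ²ᵢ + 2·Σσ_ij = 2.9439 + 2 × 1.2472 = 5.4383
α = (3/2)·(1 − 2.9439/5.4383) = 0.688

Cronbach's alpha = 0.688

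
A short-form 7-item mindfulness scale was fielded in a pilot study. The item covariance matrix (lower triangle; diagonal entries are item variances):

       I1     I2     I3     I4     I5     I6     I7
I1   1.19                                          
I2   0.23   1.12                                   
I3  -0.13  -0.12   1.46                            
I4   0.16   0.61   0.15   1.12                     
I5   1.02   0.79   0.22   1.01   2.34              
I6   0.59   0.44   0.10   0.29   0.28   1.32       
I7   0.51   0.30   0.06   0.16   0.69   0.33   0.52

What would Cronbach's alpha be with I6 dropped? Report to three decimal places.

Remaining items: I1, I2, I3, I4, I5, I7 (k = 6).
Σσᵢ² = 1.19 + 1.12 + 1.46 + 1.12 + 2.34 + 0.52 = 7.75
σ²_total = 7.75 + 2 × 5.66 = 19.07
α (item deleted) = (6/5)·(1 − 7.75/19.07) = 0.712

α = 0.712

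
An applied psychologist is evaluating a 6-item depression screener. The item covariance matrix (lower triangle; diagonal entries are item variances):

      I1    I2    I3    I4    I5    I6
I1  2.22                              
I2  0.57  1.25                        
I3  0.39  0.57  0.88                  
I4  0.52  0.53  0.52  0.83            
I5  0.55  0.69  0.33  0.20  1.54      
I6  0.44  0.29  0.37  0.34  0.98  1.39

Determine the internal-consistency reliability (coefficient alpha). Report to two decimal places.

ΣVar(i) = 2.22 + 1.25 + 0.88 + 0.83 + 1.54 + 1.39 = 8.11
Sum of off-diagonal covariances = 7.29
Var(T) = 8.11 + 2 × 7.29 = 22.69
α = (k/(k−1))·(1 − ΣVar(i)/Var(T)) = (6/5)·(1 − 8.11/22.69) = 0.77

coefficient alpha = 0.77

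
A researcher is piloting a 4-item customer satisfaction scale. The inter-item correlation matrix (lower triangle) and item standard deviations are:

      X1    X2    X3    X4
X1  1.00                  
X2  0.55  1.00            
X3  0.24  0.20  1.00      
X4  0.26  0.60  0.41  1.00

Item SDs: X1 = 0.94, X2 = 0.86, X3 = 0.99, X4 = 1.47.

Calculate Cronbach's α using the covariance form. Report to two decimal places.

Σσ²ᵢ = 0.94² + 0.86² + 0.99² + 1.47² = 4.7642
Covariances σ_ij = r_ij · s_i · s_j:
  σ(X1,X2) = 0.55 × 0.94 × 0.86 = 0.4446
  σ(X1,X3) = 0.24 × 0.94 × 0.99 = 0.2233
  σ(X1,X4) = 0.26 × 0.94 × 1.47 = 0.3593
  σ(X2,X3) = 0.20 × 0.86 × 0.99 = 0.1703
  σ(X2,X4) = 0.60 × 0.86 × 1.47 = 0.7585
  σ(X3,X4) = 0.41 × 0.99 × 1.47 = 0.5967
σ²_T = Σσ²ᵢ + 2·Σσ_ij = 4.7642 + 2 × 2.5527 = 9.8696
α = (4/3)·(1 − 4.7642/9.8696) = 0.69

Cronbach's α = 0.69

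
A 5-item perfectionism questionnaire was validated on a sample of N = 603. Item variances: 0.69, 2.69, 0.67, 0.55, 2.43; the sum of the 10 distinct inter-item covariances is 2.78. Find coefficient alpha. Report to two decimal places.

coefficient alpha = 0.55

ΣVar(i) = 0.69 + 2.69 + 0.67 + 0.55 + 2.43 = 7.03
Sum of distinct covariances = 2.78
σ²_T = ΣVar(i) + 2·Σcov = 7.03 + 2 × 2.78 = 12.59
α = (5/4)·(1 − 7.03/12.59) = 0.55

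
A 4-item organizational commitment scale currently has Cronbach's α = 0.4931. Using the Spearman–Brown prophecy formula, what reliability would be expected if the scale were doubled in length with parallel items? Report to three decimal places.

Length factor m = 2
α' = m·α / (1 + (m−1)·α)
   = 2 × 0.4931 / (1 + (2 − 1) × 0.4931)
   = 0.9862 / 1.4931 = 0.661

predicted reliability = 0.661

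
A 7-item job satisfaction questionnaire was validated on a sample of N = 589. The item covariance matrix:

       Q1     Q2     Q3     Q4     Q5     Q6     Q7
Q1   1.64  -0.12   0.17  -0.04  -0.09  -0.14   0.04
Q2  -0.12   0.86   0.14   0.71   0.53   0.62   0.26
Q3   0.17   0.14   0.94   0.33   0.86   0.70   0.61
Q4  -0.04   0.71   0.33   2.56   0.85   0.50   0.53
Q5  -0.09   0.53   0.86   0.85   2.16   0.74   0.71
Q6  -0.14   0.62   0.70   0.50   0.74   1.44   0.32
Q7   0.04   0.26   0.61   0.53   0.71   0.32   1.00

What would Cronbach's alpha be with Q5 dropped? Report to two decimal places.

Cronbach's alpha = 0.63

Remaining items: Q1, Q2, Q3, Q4, Q6, Q7 (k = 6).
ΣVar(i) = 1.64 + 0.86 + 0.94 + 2.56 + 1.44 + 1.00 = 8.44
σ²_T = 8.44 + 2 × 4.63 = 17.70
α (item deleted) = (6/5)·(1 − 8.44/17.70) = 0.63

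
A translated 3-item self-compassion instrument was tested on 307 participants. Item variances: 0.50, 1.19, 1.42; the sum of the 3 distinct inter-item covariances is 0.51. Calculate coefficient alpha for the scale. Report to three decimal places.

ΣVar(i) = 0.50 + 1.19 + 1.42 = 3.11
Sum of distinct covariances = 0.51
σ²_total = ΣVar(i) + 2·Σcov = 3.11 + 2 × 0.51 = 4.13
α = (3/2)·(1 − 3.11/4.13) = 0.370

coefficient alpha = 0.370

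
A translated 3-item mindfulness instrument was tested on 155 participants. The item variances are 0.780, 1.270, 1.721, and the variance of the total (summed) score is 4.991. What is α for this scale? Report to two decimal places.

α = 0.37

Σσᵢ² = 0.780 + 1.270 + 1.721 = 3.771
α = (k/(k−1))·(1 − Σσᵢ²/σ²_T) = (3/2)·(1 − 3.771/4.991) = 0.37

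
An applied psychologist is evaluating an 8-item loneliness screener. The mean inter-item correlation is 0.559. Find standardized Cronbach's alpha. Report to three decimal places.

standardized Cronbach's alpha = 0.910

Standardized α = k·r̄ / (1 + (k−1)·r̄) = 8 × 0.559 / (1 + 7 × 0.559)
  = 4.4720 / 4.9130 = 0.910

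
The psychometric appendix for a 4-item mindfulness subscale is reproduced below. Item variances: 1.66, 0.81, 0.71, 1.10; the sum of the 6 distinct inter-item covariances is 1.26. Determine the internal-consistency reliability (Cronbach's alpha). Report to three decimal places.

Σσ²ᵢ = 1.66 + 0.81 + 0.71 + 1.10 = 4.28
Sum of distinct covariances = 1.26
total variance = Σσ²ᵢ + 2·Σcov = 4.28 + 2 × 1.26 = 6.80
α = (4/3)·(1 − 4.28/6.80) = 0.494

Cronbach's alpha = 0.494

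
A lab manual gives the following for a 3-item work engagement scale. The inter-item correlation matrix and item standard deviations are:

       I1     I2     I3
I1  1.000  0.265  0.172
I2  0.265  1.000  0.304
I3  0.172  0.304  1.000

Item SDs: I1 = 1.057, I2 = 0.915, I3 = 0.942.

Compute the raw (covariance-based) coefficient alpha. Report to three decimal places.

Σσ²ᵢ = 1.057² + 0.915² + 0.942² = 2.8418
Covariances σ_ij = r_ij · s_i · s_j:
  σ(I1,I2) = 0.265 × 1.057 × 0.915 = 0.2563
  σ(I1,I3) = 0.172 × 1.057 × 0.942 = 0.1713
  σ(I2,I3) = 0.304 × 0.915 × 0.942 = 0.2620
σ²_T = Σσ²ᵢ + 2·Σσ_ij = 2.8418 + 2 × 0.6896 = 4.2210
α = (3/2)·(1 − 2.8418/4.2210) = 0.490

α = 0.490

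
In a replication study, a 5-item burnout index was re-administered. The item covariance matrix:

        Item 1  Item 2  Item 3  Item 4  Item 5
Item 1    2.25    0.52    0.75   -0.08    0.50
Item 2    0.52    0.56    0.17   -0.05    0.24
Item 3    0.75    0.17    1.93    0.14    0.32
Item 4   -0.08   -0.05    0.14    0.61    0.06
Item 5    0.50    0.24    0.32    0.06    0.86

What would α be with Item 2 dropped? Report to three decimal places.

α = 0.499

Remaining items: Item 1, Item 3, Item 4, Item 5 (k = 4).
Σσᵢ² = 2.25 + 1.93 + 0.61 + 0.86 = 5.65
σ²_T = 5.65 + 2 × 1.69 = 9.03
α (item deleted) = (4/3)·(1 − 5.65/9.03) = 0.499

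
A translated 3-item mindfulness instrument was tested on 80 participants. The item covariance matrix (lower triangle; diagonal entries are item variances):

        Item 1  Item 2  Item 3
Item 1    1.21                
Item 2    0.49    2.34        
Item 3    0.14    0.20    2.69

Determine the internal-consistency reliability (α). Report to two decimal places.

ΣVar(i) = 1.21 + 2.34 + 2.69 = 6.24
Sum of off-diagonal covariances = 0.83
Var(T) = 6.24 + 2 × 0.83 = 7.90
α = (k/(k−1))·(1 − ΣVar(i)/Var(T)) = (3/2)·(1 − 6.24/7.90) = 0.32

α = 0.32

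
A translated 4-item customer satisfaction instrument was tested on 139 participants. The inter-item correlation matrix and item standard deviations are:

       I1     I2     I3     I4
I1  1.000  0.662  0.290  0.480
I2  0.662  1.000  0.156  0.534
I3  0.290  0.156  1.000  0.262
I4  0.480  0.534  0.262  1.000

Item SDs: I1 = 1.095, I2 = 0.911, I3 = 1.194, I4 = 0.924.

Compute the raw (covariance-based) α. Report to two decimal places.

α = 0.71

Σσ²ᵢ = 1.095² + 0.911² + 1.194² + 0.924² = 4.3084
Covariances σ_ij = r_ij · s_i · s_j:
  σ(I1,I2) = 0.662 × 1.095 × 0.911 = 0.6604
  σ(I1,I3) = 0.290 × 1.095 × 1.194 = 0.3792
  σ(I1,I4) = 0.480 × 1.095 × 0.924 = 0.4857
  σ(I2,I3) = 0.156 × 0.911 × 1.194 = 0.1697
  σ(I2,I4) = 0.534 × 0.911 × 0.924 = 0.4495
  σ(I3,I4) = 0.262 × 1.194 × 0.924 = 0.2891
σ²_T = Σσ²ᵢ + 2·Σσ_ij = 4.3084 + 2 × 2.4336 = 9.1756
α = (4/3)·(1 − 4.3084/9.1756) = 0.71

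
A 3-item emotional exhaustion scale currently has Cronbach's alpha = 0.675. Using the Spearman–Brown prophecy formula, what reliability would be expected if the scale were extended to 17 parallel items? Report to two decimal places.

Length factor m = 17/3 = 5.6667
α' = m·α / (1 + (m−1)·α)
   = 17/3 × 0.675 / (1 + (17/3 − 1) × 0.675)
   = 3.8250 / 4.1500 = 0.92

predicted reliability = 0.92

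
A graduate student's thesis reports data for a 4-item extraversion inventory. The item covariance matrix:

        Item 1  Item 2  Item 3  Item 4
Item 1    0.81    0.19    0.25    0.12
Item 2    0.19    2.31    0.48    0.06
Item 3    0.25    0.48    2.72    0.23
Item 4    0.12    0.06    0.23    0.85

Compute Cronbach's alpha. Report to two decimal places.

α = 0.38

ΣVar(i) = 0.81 + 2.31 + 2.72 + 0.85 = 6.69
Σ_{i<j} σ_ij = 1.33
total variance = 6.69 + 2 × 1.33 = 9.35
α = (k/(k−1))·(1 − ΣVar(i)/total variance) = (4/3)·(1 − 6.69/9.35) = 0.38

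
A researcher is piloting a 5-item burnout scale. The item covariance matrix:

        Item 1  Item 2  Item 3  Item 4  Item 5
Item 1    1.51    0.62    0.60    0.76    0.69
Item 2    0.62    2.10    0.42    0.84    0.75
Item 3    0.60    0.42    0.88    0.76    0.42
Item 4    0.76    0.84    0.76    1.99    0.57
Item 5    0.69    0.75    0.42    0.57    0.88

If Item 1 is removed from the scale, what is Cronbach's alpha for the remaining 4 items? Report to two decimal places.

Cronbach's alpha = 0.75

Remaining items: Item 2, Item 3, Item 4, Item 5 (k = 4).
Σσᵢ² = 2.10 + 0.88 + 1.99 + 0.88 = 5.85
total variance = 5.85 + 2 × 3.76 = 13.37
α (item deleted) = (4/3)·(1 − 5.85/13.37) = 0.75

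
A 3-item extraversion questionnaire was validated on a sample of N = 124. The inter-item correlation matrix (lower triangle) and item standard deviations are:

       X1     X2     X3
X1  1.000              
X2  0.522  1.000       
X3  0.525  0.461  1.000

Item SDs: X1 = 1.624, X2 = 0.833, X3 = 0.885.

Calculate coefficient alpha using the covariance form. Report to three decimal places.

Σσ²ᵢ = 1.624² + 0.833² + 0.885² = 4.1145
Covariances σ_ij = r_ij · s_i · s_j:
  σ(X1,X2) = 0.522 × 1.624 × 0.833 = 0.7062
  σ(X1,X3) = 0.525 × 1.624 × 0.885 = 0.7546
  σ(X2,X3) = 0.461 × 0.833 × 0.885 = 0.3399
σ²_T = Σσ²ᵢ + 2·Σσ_ij = 4.1145 + 2 × 1.8007 = 7.7159
α = (3/2)·(1 − 4.1145/7.7159) = 0.700

coefficient alpha = 0.700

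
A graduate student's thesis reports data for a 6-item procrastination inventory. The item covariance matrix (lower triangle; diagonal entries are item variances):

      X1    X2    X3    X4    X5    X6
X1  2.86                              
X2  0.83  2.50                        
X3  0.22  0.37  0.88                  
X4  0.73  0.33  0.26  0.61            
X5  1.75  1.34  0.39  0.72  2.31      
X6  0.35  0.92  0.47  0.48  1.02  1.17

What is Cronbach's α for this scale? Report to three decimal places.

α = 0.796

Σσ²ᵢ = 2.86 + 2.50 + 0.88 + 0.61 + 2.31 + 1.17 = 10.33
Σ_{i<j} σ_ij = 10.18
total variance = 10.33 + 2 × 10.18 = 30.69
α = (k/(k−1))·(1 − Σσ²ᵢ/total variance) = (6/5)·(1 − 10.33/30.69) = 0.796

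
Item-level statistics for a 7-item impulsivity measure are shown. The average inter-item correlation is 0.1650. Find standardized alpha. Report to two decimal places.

standardized alpha = 0.58

Standardized α = k·r̄ / (1 + (k−1)·r̄) = 7 × 0.1650 / (1 + 6 × 0.1650)
  = 1.1550 / 1.9900 = 0.58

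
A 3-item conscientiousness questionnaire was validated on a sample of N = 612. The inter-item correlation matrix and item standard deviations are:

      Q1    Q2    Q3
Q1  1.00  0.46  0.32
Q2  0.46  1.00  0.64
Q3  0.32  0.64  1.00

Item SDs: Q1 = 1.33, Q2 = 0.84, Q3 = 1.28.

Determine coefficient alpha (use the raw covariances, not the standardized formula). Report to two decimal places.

coefficient alpha = 0.69

Σσ²ᵢ = 1.33² + 0.84² + 1.28² = 4.1129
Covariances σ_ij = r_ij · s_i · s_j:
  σ(Q1,Q2) = 0.46 × 1.33 × 0.84 = 0.5139
  σ(Q1,Q3) = 0.32 × 1.33 × 1.28 = 0.5448
  σ(Q2,Q3) = 0.64 × 0.84 × 1.28 = 0.6881
σ²_T = Σσ²ᵢ + 2·Σσ_ij = 4.1129 + 2 × 1.7468 = 7.6065
α = (3/2)·(1 − 4.1129/7.6065) = 0.69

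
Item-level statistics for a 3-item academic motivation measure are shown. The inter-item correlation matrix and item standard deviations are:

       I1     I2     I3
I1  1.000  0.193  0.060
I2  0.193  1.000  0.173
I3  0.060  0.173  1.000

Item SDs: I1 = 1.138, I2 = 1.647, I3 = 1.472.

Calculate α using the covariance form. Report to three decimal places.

α = 0.333

Σσ²ᵢ = 1.138² + 1.647² + 1.472² = 6.1744
Covariances σ_ij = r_ij · s_i · s_j:
  σ(I1,I2) = 0.193 × 1.138 × 1.647 = 0.3617
  σ(I1,I3) = 0.060 × 1.138 × 1.472 = 0.1005
  σ(I2,I3) = 0.173 × 1.647 × 1.472 = 0.4194
σ²_T = Σσ²ᵢ + 2·Σσ_ij = 6.1744 + 2 × 0.8816 = 7.9376
α = (3/2)·(1 − 6.1744/7.9376) = 0.333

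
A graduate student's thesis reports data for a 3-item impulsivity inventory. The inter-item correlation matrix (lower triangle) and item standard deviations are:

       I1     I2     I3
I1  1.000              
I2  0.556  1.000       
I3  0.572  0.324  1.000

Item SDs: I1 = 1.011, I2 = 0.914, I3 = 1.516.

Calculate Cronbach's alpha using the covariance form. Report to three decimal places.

Σσ²ᵢ = 1.011² + 0.914² + 1.516² = 4.1558
Covariances σ_ij = r_ij · s_i · s_j:
  σ(I1,I2) = 0.556 × 1.011 × 0.914 = 0.5138
  σ(I1,I3) = 0.572 × 1.011 × 1.516 = 0.8767
  σ(I2,I3) = 0.324 × 0.914 × 1.516 = 0.4489
σ²_T = Σσ²ᵢ + 2·Σσ_ij = 4.1558 + 2 × 1.8394 = 7.8346
α = (3/2)·(1 − 4.1558/7.8346) = 0.704

Cronbach's alpha = 0.704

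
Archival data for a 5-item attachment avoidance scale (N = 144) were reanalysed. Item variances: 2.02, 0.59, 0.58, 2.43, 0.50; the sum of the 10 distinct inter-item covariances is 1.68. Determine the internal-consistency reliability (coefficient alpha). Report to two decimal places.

Σσᵢ² = 2.02 + 0.59 + 0.58 + 2.43 + 0.50 = 6.12
Sum of distinct covariances = 1.68
σ²_T = Σσᵢ² + 2·Σcov = 6.12 + 2 × 1.68 = 9.48
α = (5/4)·(1 − 6.12/9.48) = 0.44

α = 0.44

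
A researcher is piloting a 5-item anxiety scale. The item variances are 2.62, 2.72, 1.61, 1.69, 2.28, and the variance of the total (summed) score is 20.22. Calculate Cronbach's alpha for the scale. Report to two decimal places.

Cronbach's alpha = 0.57

sum of item variances = 2.62 + 2.72 + 1.61 + 1.69 + 2.28 = 10.92
α = (k/(k−1))·(1 − sum of item variances/total variance) = (5/4)·(1 − 10.92/20.22) = 0.57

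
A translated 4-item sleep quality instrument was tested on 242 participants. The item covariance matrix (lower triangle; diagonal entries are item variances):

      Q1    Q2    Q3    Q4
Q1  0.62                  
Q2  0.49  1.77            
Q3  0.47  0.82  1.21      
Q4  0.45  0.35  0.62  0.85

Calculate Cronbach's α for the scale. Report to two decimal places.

Σσ²ᵢ = 0.62 + 1.77 + 1.21 + 0.85 = 4.45
Sum of off-diagonal covariances = 3.20
total variance = 4.45 + 2 × 3.20 = 10.85
α = (k/(k−1))·(1 − Σσ²ᵢ/total variance) = (4/3)·(1 − 4.45/10.85) = 0.79

α = 0.79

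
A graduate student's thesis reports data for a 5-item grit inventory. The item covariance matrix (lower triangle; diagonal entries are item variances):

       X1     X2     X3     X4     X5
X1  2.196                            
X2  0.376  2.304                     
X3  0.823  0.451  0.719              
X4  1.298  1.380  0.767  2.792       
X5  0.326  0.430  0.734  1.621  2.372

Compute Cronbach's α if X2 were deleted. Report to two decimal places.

Cronbach's α = 0.77

Remaining items: X1, X3, X4, X5 (k = 4).
Σσᵢ² = 2.196 + 0.719 + 2.792 + 2.372 = 8.079
total variance = 8.079 + 2 × 5.569 = 19.217
α (item deleted) = (4/3)·(1 − 8.079/19.217) = 0.77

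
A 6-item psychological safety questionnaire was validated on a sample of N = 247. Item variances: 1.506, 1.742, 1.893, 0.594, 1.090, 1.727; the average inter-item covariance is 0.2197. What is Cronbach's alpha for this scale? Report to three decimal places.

Σσᵢ² = 1.506 + 1.742 + 1.893 + 0.594 + 1.090 + 1.727 = 8.552
Sum of the 15 distinct covariances = 15 × 0.2197 = 3.2955
σ²_total = Σσᵢ² + 2·Σcov = 8.552 + 2 × 3.2955 = 15.1430
α = (6/5)·(1 − 8.552/15.1430) = 0.522

α = 0.522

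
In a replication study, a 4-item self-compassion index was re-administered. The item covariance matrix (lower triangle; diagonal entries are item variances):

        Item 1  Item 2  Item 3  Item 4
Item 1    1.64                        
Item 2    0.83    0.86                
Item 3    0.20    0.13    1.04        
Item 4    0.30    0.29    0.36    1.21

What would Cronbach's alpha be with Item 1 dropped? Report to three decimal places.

α = 0.501

Remaining items: Item 2, Item 3, Item 4 (k = 3).
sum of item variances = 0.86 + 1.04 + 1.21 = 3.11
Var(T) = 3.11 + 2 × 0.78 = 4.67
α (item deleted) = (3/2)·(1 − 3.11/4.67) = 0.501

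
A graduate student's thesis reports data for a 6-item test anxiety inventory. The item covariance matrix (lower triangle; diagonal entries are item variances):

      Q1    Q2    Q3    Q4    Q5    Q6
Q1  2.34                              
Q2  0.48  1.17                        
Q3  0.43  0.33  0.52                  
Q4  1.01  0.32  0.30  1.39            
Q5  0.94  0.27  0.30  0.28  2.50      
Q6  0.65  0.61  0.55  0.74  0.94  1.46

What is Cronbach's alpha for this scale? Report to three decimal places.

Σσ²ᵢ = 2.34 + 1.17 + 0.52 + 1.39 + 2.50 + 1.46 = 9.38
Sum of off-diagonal covariances = 8.15
Var(T) = 9.38 + 2 × 8.15 = 25.68
α = (k/(k−1))·(1 − Σσ²ᵢ/Var(T)) = (6/5)·(1 − 9.38/25.68) = 0.762

Cronbach's alpha = 0.762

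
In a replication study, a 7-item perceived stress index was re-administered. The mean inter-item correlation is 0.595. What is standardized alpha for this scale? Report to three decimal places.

standardized alpha = 0.911

Standardized α = k·r̄ / (1 + (k−1)·r̄) = 7 × 0.595 / (1 + 6 × 0.595)
  = 4.1650 / 4.5700 = 0.911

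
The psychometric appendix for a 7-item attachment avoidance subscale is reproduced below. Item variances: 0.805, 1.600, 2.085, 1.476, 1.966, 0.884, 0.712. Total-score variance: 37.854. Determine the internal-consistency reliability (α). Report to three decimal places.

Σσᵢ² = 0.805 + 1.600 + 2.085 + 1.476 + 1.966 + 0.884 + 0.712 = 9.528
α = (k/(k−1))·(1 − Σσᵢ²/σ²_total) = (7/6)·(1 − 9.528/37.854) = 0.873

α = 0.873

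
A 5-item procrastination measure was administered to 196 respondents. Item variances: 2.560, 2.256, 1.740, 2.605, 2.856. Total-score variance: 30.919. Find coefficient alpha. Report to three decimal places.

α = 0.764

ΣVar(i) = 2.560 + 2.256 + 1.740 + 2.605 + 2.856 = 12.017
α = (k/(k−1))·(1 − ΣVar(i)/total variance) = (5/4)·(1 − 12.017/30.919) = 0.764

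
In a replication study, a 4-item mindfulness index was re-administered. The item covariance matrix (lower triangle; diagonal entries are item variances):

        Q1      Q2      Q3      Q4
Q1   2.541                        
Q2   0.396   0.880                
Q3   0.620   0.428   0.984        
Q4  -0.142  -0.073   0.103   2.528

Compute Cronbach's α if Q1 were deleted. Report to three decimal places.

Remaining items: Q2, Q3, Q4 (k = 3).
ΣVar(i) = 0.880 + 0.984 + 2.528 = 4.392
Var(T) = 4.392 + 2 × 0.458 = 5.308
α (item deleted) = (3/2)·(1 − 4.392/5.308) = 0.259

α = 0.259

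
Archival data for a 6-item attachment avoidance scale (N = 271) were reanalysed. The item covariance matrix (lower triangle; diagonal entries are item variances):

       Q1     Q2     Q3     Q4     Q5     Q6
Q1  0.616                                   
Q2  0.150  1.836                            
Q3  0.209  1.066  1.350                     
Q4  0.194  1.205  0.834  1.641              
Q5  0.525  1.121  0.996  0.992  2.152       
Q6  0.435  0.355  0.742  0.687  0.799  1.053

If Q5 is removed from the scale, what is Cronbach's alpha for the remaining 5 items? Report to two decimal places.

α = 0.81

Remaining items: Q1, Q2, Q3, Q4, Q6 (k = 5).
sum of item variances = 0.616 + 1.836 + 1.350 + 1.641 + 1.053 = 6.496
σ²_T = 6.496 + 2 × 5.877 = 18.250
α (item deleted) = (5/4)·(1 − 6.496/18.250) = 0.81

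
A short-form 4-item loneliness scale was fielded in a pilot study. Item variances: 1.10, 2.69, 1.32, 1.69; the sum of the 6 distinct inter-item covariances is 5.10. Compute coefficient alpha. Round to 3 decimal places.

α = 0.800

ΣVar(i) = 1.10 + 2.69 + 1.32 + 1.69 = 6.80
Sum of distinct covariances = 5.10
σ²_total = ΣVar(i) + 2·Σcov = 6.80 + 2 × 5.10 = 17.00
α = (4/3)·(1 − 6.80/17.00) = 0.800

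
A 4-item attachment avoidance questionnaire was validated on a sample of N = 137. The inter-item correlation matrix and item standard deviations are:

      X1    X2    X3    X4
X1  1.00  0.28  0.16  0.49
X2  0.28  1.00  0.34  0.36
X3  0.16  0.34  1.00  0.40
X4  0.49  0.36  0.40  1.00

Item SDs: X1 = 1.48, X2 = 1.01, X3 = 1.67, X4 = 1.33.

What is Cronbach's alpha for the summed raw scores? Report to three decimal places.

Σσ²ᵢ = 1.48² + 1.01² + 1.67² + 1.33² = 7.7683
Covariances σ_ij = r_ij · s_i · s_j:
  σ(X1,X2) = 0.28 × 1.48 × 1.01 = 0.4185
  σ(X1,X3) = 0.16 × 1.48 × 1.67 = 0.3955
  σ(X1,X4) = 0.49 × 1.48 × 1.33 = 0.9645
  σ(X2,X3) = 0.34 × 1.01 × 1.67 = 0.5735
  σ(X2,X4) = 0.36 × 1.01 × 1.33 = 0.4836
  σ(X3,X4) = 0.40 × 1.67 × 1.33 = 0.8884
σ²_T = Σσ²ᵢ + 2·Σσ_ij = 7.7683 + 2 × 3.7240 = 15.2163
α = (4/3)·(1 − 7.7683/15.2163) = 0.653

Cronbach's alpha = 0.653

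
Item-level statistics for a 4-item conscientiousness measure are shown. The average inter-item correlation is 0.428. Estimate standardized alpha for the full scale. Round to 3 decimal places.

standardized alpha = 0.750

Standardized α = k·r̄ / (1 + (k−1)·r̄) = 4 × 0.428 / (1 + 3 × 0.428)
  = 1.7120 / 2.2840 = 0.750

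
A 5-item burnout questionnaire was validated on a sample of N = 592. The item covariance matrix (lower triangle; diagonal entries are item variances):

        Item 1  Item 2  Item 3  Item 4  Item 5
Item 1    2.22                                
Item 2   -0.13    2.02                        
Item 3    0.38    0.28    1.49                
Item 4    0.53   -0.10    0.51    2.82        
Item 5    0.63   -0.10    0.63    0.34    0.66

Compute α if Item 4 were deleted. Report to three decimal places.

Remaining items: Item 1, Item 2, Item 3, Item 5 (k = 4).
ΣVar(i) = 2.22 + 2.02 + 1.49 + 0.66 = 6.39
σ²_T = 6.39 + 2 × 1.69 = 9.77
α (item deleted) = (4/3)·(1 − 6.39/9.77) = 0.461

α = 0.461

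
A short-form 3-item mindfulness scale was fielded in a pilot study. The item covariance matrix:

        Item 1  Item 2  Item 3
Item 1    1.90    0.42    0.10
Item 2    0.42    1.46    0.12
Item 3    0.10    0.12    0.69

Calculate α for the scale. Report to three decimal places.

α = 0.360

sum of item variances = 1.90 + 1.46 + 0.69 = 4.05
Sum of off-diagonal covariances = 0.64
total variance = 4.05 + 2 × 0.64 = 5.33
α = (k/(k−1))·(1 − sum of item variances/total variance) = (3/2)·(1 − 4.05/5.33) = 0.360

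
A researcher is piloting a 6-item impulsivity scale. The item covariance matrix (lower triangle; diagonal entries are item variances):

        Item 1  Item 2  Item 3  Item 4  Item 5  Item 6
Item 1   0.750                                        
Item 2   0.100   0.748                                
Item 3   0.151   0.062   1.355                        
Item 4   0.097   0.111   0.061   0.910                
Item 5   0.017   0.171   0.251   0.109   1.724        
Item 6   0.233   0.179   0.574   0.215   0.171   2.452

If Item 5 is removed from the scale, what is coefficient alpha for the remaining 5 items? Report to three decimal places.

coefficient alpha = 0.456

Remaining items: Item 1, Item 2, Item 3, Item 4, Item 6 (k = 5).
sum of item variances = 0.750 + 0.748 + 1.355 + 0.910 + 2.452 = 6.215
total variance = 6.215 + 2 × 1.783 = 9.781
α (item deleted) = (5/4)·(1 − 6.215/9.781) = 0.456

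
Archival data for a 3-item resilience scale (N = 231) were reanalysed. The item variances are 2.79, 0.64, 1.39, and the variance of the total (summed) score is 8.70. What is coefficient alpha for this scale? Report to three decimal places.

ΣVar(i) = 2.79 + 0.64 + 1.39 = 4.82
α = (k/(k−1))·(1 − ΣVar(i)/σ²_total) = (3/2)·(1 − 4.82/8.70) = 0.669

coefficient alpha = 0.669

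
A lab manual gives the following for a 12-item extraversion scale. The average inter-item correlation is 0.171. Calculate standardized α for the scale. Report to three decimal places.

α = 0.712

Standardized α = k·r̄ / (1 + (k−1)·r̄) = 12 × 0.171 / (1 + 11 × 0.171)
  = 2.0520 / 2.8810 = 0.712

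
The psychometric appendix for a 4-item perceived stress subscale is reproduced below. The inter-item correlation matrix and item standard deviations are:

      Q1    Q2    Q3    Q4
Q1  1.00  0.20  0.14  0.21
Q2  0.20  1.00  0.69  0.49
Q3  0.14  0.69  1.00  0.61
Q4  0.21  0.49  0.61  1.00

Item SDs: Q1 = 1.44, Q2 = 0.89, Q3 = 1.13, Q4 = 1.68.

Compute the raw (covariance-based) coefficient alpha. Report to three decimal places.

Σσ²ᵢ = 1.44² + 0.89² + 1.13² + 1.68² = 6.9650
Covariances σ_ij = r_ij · s_i · s_j:
  σ(Q1,Q2) = 0.20 × 1.44 × 0.89 = 0.2563
  σ(Q1,Q3) = 0.14 × 1.44 × 1.13 = 0.2278
  σ(Q1,Q4) = 0.21 × 1.44 × 1.68 = 0.5080
  σ(Q2,Q3) = 0.69 × 0.89 × 1.13 = 0.6939
  σ(Q2,Q4) = 0.49 × 0.89 × 1.68 = 0.7326
  σ(Q3,Q4) = 0.61 × 1.13 × 1.68 = 1.1580
σ²_T = Σσ²ᵢ + 2·Σσ_ij = 6.9650 + 2 × 3.5766 = 14.1182
α = (4/3)·(1 − 6.9650/14.1182) = 0.676

α = 0.676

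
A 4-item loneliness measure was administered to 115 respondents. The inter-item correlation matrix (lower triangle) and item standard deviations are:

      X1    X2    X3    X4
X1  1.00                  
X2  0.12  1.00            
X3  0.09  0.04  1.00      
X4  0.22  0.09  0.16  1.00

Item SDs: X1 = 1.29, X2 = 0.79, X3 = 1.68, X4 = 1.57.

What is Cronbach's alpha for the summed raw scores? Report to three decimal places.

Σσ²ᵢ = 1.29² + 0.79² + 1.68² + 1.57² = 7.5755
Covariances σ_ij = r_ij · s_i · s_j:
  σ(X1,X2) = 0.12 × 1.29 × 0.79 = 0.1223
  σ(X1,X3) = 0.09 × 1.29 × 1.68 = 0.1950
  σ(X1,X4) = 0.22 × 1.29 × 1.57 = 0.4456
  σ(X2,X3) = 0.04 × 0.79 × 1.68 = 0.0531
  σ(X2,X4) = 0.09 × 0.79 × 1.57 = 0.1116
  σ(X3,X4) = 0.16 × 1.68 × 1.57 = 0.4220
σ²_T = Σσ²ᵢ + 2·Σσ_ij = 7.5755 + 2 × 1.3496 = 10.2747
α = (4/3)·(1 − 7.5755/10.2747) = 0.350

Cronbach's alpha = 0.350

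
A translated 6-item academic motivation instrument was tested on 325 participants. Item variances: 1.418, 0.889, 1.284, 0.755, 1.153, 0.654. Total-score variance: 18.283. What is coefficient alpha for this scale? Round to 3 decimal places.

α = 0.796

ΣVar(i) = 1.418 + 0.889 + 1.284 + 0.755 + 1.153 + 0.654 = 6.153
α = (k/(k−1))·(1 − ΣVar(i)/Var(T)) = (6/5)·(1 − 6.153/18.283) = 0.796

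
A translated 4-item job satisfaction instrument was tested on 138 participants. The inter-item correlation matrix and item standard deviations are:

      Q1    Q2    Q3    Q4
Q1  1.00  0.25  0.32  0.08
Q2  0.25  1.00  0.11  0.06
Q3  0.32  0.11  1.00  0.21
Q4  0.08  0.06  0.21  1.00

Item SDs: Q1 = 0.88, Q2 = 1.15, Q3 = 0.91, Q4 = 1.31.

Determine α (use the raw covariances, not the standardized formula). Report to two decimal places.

α = 0.42

Σσ²ᵢ = 0.88² + 1.15² + 0.91² + 1.31² = 4.6411
Covariances σ_ij = r_ij · s_i · s_j:
  σ(Q1,Q2) = 0.25 × 0.88 × 1.15 = 0.2530
  σ(Q1,Q3) = 0.32 × 0.88 × 0.91 = 0.2563
  σ(Q1,Q4) = 0.08 × 0.88 × 1.31 = 0.0922
  σ(Q2,Q3) = 0.11 × 1.15 × 0.91 = 0.1151
  σ(Q2,Q4) = 0.06 × 1.15 × 1.31 = 0.0904
  σ(Q3,Q4) = 0.21 × 0.91 × 1.31 = 0.2503
σ²_T = Σσ²ᵢ + 2·Σσ_ij = 4.6411 + 2 × 1.0573 = 6.7557
α = (4/3)·(1 − 4.6411/6.7557) = 0.42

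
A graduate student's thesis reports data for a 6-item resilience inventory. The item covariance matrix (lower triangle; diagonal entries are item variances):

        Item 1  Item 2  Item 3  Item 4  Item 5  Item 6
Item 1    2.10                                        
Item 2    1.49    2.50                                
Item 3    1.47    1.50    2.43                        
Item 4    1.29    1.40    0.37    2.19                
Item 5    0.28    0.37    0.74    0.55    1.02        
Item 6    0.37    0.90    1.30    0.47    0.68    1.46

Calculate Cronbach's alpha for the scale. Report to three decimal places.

α = 0.831

Σσᵢ² = 2.10 + 2.50 + 2.43 + 2.19 + 1.02 + 1.46 = 11.70
Sum of the distinct covariances = 13.18
σ²_total = 11.70 + 2 × 13.18 = 38.06
α = (k/(k−1))·(1 − Σσᵢ²/σ²_total) = (6/5)·(1 − 11.70/38.06) = 0.831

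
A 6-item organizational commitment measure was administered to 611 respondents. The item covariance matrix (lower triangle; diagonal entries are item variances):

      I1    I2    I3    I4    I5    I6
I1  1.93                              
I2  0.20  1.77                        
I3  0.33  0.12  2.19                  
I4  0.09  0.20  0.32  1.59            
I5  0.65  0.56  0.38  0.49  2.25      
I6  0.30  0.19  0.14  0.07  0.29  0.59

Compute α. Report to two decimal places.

α = 0.55

sum of item variances = 1.93 + 1.77 + 2.19 + 1.59 + 2.25 + 0.59 = 10.32
Σ_{i<j} σ_ij = 4.33
σ²_T = 10.32 + 2 × 4.33 = 18.98
α = (k/(k−1))·(1 − sum of item variances/σ²_T) = (6/5)·(1 − 10.32/18.98) = 0.55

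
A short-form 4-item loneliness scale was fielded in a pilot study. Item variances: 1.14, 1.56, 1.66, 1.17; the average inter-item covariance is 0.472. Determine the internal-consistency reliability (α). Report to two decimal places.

Σσ²ᵢ = 1.14 + 1.56 + 1.66 + 1.17 = 5.53
Sum of the 6 distinct covariances = 6 × 0.472 = 2.832
σ²_total = Σσ²ᵢ + 2·Σcov = 5.53 + 2 × 2.832 = 11.194
α = (4/3)·(1 − 5.53/11.194) = 0.67

α = 0.67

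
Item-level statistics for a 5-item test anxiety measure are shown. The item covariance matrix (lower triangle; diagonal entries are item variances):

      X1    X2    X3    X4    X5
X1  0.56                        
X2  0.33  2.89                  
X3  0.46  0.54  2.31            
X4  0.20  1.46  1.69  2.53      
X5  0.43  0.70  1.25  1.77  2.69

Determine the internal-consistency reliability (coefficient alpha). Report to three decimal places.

Σσ²ᵢ = 0.56 + 2.89 + 2.31 + 2.53 + 2.69 = 10.98
Sum of off-diagonal covariances = 8.83
total variance = 10.98 + 2 × 8.83 = 28.64
α = (k/(k−1))·(1 − Σσ²ᵢ/total variance) = (5/4)·(1 − 10.98/28.64) = 0.771

coefficient alpha = 0.771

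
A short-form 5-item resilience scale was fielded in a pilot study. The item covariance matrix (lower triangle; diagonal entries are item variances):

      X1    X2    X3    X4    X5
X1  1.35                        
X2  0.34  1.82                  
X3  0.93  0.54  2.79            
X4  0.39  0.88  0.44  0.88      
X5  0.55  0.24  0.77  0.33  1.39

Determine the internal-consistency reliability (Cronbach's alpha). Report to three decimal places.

α = 0.710

ΣVar(i) = 1.35 + 1.82 + 2.79 + 0.88 + 1.39 = 8.23
Σ_{i<j} σ_ij = 5.41
total variance = 8.23 + 2 × 5.41 = 19.05
α = (k/(k−1))·(1 − ΣVar(i)/total variance) = (5/4)·(1 − 8.23/19.05) = 0.710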